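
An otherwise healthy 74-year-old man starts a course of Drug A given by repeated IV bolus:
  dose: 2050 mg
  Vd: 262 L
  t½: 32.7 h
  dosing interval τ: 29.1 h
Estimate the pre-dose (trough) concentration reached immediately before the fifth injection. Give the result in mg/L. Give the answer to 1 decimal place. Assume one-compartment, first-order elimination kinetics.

8.4 mg/L

C₀ per dose = Dose / Vd = 2050 / 262 = 7.824 mg/L
k = ln2 / t½ = 0.693147 / 32.7 = 0.02120 h⁻¹
Fraction remaining after one interval: r = e^(−kτ) = e^(−0.02120 × 29.1) = 0.5396
Before dose 5, 4 doses have been given (aged 1τ, 2τ, 3τ, 4τ).
C_trough = C₀ × (r + r² + … + r^4) = C₀ × r(1−r^4)/(1−r)
        = 7.824 × 0.5396 × (1 − 0.08478) / (1 − 0.5396) = 8.392 mg/L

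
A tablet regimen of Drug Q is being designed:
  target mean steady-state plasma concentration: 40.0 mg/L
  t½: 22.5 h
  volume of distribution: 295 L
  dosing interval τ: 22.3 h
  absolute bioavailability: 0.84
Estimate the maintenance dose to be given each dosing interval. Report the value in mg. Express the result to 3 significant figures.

9650 mg

k = ln2 / t½ = 0.693147 / 22.5 = 0.03081 h⁻¹
CL = k × Vd = 0.03081 × 295 = 9.089 L/h
At steady state, F × (Dose/τ) = Css × CL.
Dose = Css × CL × τ / F = 40.0 × 9.089 × 22.3 / 0.84 = 9652 mg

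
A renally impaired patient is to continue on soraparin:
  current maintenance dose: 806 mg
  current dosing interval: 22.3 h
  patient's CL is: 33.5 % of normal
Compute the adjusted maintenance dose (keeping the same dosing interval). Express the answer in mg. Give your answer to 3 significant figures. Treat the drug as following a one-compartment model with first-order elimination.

To keep the same average steady-state level, dosing rate must scale with clearance.
CL ratio = 33.5 / 100 = 0.3350
New dose (same interval) = 806 × 0.3350 = 270.0 mg

270 mg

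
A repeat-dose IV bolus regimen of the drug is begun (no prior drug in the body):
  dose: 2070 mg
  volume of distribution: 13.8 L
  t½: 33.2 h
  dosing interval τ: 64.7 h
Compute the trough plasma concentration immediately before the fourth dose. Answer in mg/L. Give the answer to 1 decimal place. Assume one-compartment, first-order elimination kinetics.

51.5 mg/L

C₀ per dose = Dose / Vd = 2070 / 13.8 = 150.0 mg/L
k = ln2 / t½ = 0.693147 / 33.2 = 0.02088 h⁻¹
Fraction remaining after one interval: r = e^(−kτ) = e^(−0.02088 × 64.7) = 0.2590
Before dose 4, 3 doses have been given (aged 1τ, 2τ, 3τ).
C_trough = C₀ × (r + r² + … + r^3) = C₀ × r(1−r^3)/(1−r)
        = 150.0 × 0.2590 × (1 − 0.01737) / (1 − 0.2590) = 51.52 mg/L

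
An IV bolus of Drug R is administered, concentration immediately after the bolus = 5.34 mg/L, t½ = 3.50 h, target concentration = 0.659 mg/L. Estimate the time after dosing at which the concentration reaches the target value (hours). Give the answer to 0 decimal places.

11 h

k = ln2 / t½ = 0.693147 / 3.50 = 0.1980 h⁻¹
t = ln(C₀ / C) / k = ln(5.340 / 0.659) / 0.1980
  = ln(8.103) / 0.1980 = 2.092 / 0.1980 = 10.57 h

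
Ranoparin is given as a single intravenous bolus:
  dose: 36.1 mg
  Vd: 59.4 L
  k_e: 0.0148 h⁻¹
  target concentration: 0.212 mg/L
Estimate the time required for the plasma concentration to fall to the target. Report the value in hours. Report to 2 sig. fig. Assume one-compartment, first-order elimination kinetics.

C₀ = Dose / Vd = 36.10 / 59.4 = 0.6077 mg/L
t = ln(C₀ / C) / k = ln(0.6077 / 0.212) / 0.01480
  = ln(2.867) / 0.01480 = 1.053 / 0.01480 = 71.15 h

71 h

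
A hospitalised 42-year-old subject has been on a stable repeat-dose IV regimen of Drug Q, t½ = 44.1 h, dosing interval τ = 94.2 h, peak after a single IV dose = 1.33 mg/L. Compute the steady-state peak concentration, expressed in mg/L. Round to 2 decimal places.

k = ln2 / t½ = 0.693147 / 44.1 = 0.01572 h⁻¹
e^(−kτ) = e^(−0.01572 × 94.2) = 0.2275
Accumulation ratio R = 1 / (1 − e^(−kτ)) = 1 / (1 − 0.2275) = 1.294
Steady-state peak = C₀ × R = 1.33 × 1.294 = 1.721 mg/L

1.72 mg/L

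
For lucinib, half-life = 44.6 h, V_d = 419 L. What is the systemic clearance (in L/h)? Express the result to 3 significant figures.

6.51 L/h

k = ln2 / t½ = 0.693147 / 44.6 = 0.01554 h⁻¹
CL = k × Vd = 0.01554 × 419 = 6.511 L/h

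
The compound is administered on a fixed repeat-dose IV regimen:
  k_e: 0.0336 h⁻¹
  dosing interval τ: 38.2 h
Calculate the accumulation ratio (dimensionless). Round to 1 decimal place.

e^(−kτ) = e^(−0.03360 × 38.2) = 0.2771
Accumulation ratio R = 1 / (1 − e^(−kτ)) = 1 / (1 − 0.2771) = 1.383

1.4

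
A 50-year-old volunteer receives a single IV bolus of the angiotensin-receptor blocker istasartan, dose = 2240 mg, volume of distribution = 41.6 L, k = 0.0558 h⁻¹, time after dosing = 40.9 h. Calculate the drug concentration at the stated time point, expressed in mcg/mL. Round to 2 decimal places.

C₀ = Dose / Vd = 2240 / 41.6 = 53.85 mg/L
C = C₀ · e^(−k·t) = 53.85 × e^(−0.05580 × 40.9)
  = 53.85 × 0.1021 = 5.498 mg/L
(5.498 mg/L = 5.498 mcg/mL)

5.50 mcg/mL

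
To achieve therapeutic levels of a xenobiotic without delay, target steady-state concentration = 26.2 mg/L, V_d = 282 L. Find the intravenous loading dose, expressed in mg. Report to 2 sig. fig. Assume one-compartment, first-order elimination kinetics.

7400 mg

LD = Css × Vd = 26.2 × 282 = 7388 mg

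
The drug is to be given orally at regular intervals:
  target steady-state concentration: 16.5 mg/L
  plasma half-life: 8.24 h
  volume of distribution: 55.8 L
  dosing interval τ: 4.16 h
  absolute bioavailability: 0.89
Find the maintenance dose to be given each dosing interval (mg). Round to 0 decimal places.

362 mg

k = ln2 / t½ = 0.693147 / 8.24 = 0.08412 h⁻¹
CL = k × Vd = 0.08412 × 55.8 = 4.694 L/h
At steady state, F × (Dose/τ) = Css × CL.
Dose = Css × CL × τ / F = 16.5 × 4.694 × 4.16 / 0.89 = 362.0 mg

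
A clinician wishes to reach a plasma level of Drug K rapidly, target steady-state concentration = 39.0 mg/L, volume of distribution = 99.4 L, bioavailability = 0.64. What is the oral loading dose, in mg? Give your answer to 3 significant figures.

LD = Css × Vd / F = 39.0 × 99.4 / 0.64 = 6057 mg

6060 mg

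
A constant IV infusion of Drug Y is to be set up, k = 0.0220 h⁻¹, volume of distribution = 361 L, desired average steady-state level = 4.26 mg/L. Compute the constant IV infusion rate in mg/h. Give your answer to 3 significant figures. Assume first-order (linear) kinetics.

CL = k × Vd = 0.02200 × 361 = 7.942 L/h
At steady state, infusion rate R₀ = Css × CL = 4.26 × 7.942 = 33.83 mg/h

33.8 mg/h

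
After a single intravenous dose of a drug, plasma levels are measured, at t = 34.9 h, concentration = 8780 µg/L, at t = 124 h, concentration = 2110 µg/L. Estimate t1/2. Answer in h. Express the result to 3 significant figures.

43.3 h

k = ln(C₁/C₂) / (t₂ − t₁) = ln(8780/2110) / (124 − 34.9)
  = 1.426 / 89.10 = 0.01600 h⁻¹
t½ = ln2 / k = 0.693147 / 0.01600 = 43.32 h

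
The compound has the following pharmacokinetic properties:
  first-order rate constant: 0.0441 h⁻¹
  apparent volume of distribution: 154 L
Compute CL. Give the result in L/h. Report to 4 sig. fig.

CL = k × Vd = 0.0441 × 154 = 6.791 L/h

6.791 L/h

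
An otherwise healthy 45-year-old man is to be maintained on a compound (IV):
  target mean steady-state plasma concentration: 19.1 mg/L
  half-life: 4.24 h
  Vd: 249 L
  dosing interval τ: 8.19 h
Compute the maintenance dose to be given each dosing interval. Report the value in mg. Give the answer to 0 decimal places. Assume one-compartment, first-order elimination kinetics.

k = ln2 / t½ = 0.693147 / 4.24 = 0.1635 h⁻¹
CL = k × Vd = 0.1635 × 249 = 40.71 L/h
At steady state, Dose/τ = Css × CL.
Dose = Css × CL × τ = 19.1 × 40.71 × 8.19 = 6368 mg

6368 mg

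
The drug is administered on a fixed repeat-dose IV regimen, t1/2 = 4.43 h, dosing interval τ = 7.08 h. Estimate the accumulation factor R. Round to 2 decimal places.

1.49

k = ln2 / t½ = 0.693147 / 4.43 = 0.1565 h⁻¹
e^(−kτ) = e^(−0.1565 × 7.08) = 0.3302
Accumulation ratio R = 1 / (1 − e^(−kτ)) = 1 / (1 − 0.3302) = 1.493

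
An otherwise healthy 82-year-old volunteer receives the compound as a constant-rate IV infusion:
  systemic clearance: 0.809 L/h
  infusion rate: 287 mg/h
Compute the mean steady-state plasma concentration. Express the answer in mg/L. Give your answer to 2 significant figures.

At steady state Css = R₀ / CL = 287 / 0.8090 = 354.8 mg/L

350 mg/L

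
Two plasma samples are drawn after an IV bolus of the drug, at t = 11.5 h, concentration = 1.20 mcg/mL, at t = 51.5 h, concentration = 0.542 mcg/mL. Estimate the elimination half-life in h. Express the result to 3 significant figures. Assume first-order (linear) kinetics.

34.9 h

k = ln(C₁/C₂) / (t₂ − t₁) = ln(1.20/0.542) / (51.5 − 11.5)
  = 0.7948 / 40.00 = 0.01987 h⁻¹
t½ = ln2 / k = 0.693147 / 0.01987 = 34.88 h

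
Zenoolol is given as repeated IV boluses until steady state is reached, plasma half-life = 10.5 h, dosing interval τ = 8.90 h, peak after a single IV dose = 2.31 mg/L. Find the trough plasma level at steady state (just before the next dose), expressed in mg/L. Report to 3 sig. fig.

k = ln2 / t½ = 0.693147 / 10.5 = 0.06601 h⁻¹
e^(−kτ) = e^(−0.06601 × 8.90) = 0.5557
Accumulation ratio R = 1 / (1 − e^(−kτ)) = 1 / (1 − 0.5557) = 2.251
Steady-state trough = C₀ × R × e^(−kτ) = 2.31 × 2.251 × 0.5557 = 2.890 mg/L

2.89 mg/L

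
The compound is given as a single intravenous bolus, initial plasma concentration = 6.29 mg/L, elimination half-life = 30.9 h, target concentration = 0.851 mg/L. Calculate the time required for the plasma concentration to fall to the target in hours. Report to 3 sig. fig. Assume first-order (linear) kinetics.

k = ln2 / t½ = 0.693147 / 30.9 = 0.02243 h⁻¹
t = ln(C₀ / C) / k = ln(6.290 / 0.851) / 0.02243
  = ln(7.391) / 0.02243 = 2.000 / 0.02243 = 89.17 h

89.2 h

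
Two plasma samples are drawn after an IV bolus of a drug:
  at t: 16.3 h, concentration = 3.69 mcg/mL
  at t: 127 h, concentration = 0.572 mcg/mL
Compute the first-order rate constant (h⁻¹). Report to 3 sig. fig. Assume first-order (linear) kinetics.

k = ln(C₁/C₂) / (t₂ − t₁) = ln(3.69/0.572) / (127 − 16.3)
  = 1.864 / 110.7 = 0.01684 h⁻¹

0.0168 h⁻¹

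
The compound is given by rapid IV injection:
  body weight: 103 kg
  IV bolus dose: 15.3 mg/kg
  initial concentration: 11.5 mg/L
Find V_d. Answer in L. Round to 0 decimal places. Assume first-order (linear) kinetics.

137 L

Dose = 15.3 × 103 = 1576 mg
Vd = Dose / C₀ = 1576 / 11.5 = 137.0 L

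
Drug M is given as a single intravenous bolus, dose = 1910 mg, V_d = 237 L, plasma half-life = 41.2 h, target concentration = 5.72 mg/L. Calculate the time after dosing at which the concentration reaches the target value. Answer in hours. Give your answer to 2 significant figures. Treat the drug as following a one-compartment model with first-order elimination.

20 h

C₀ = Dose / Vd = 1910 / 237 = 8.059 mg/L
k = ln2 / t½ = 0.693147 / 41.2 = 0.01682 h⁻¹
t = ln(C₀ / C) / k = ln(8.059 / 5.72) / 0.01682
  = ln(1.409) / 0.01682 = 0.3429 / 0.01682 = 20.39 h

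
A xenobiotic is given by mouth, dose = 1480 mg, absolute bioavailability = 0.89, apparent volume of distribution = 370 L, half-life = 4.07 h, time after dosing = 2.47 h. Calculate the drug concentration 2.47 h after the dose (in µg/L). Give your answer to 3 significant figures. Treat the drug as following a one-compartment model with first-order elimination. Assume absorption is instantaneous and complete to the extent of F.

2340 µg/L

Amount reaching circulation = F × Dose = 0.89 × 1480 = 1317 mg
C₀ = F·Dose / Vd = 1317 / 370 = 3.559 mg/L
k = ln2 / t½ = 0.693147 / 4.07 = 0.1703 h⁻¹
C = C₀ · e^(−k·t) = 3.559 × e^(−0.1703 × 2.47)
  = 3.559 × 0.6566 = 2.337 mg/L
Convert: 2.337 mg/L × 1000 = 2337 µg/L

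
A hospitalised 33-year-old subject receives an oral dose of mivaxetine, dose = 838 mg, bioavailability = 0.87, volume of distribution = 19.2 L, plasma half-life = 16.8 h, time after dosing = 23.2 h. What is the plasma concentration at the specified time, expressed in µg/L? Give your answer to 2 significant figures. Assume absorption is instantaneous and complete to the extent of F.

Amount reaching circulation = F × Dose = 0.87 × 838.0 = 729.1 mg
C₀ = F·Dose / Vd = 729.1 / 19.2 = 37.97 mg/L
k = ln2 / t½ = 0.693147 / 16.8 = 0.04126 h⁻¹
C = C₀ · e^(−k·t) = 37.97 × e^(−0.04126 × 23.2)
  = 37.97 × 0.3840 = 14.58 mg/L
Convert: 14.58 mg/L × 1000 = 14580 µg/L

15000 µg/L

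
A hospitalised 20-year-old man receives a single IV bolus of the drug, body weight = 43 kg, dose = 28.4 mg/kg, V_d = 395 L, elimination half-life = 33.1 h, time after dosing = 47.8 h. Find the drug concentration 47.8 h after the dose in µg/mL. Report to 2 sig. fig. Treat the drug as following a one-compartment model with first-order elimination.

Total dose = 28.4 × 43 = 1221 mg
C₀ = Dose / Vd = 1221 / 395 = 3.091 mg/L
k = ln2 / t½ = 0.693147 / 33.1 = 0.02094 h⁻¹
C = C₀ · e^(−k·t) = 3.091 × e^(−0.02094 × 47.8)
  = 3.091 × 0.3675 = 1.136 mg/L
(1.136 mg/L = 1.136 µg/mL)

1.1 µg/mL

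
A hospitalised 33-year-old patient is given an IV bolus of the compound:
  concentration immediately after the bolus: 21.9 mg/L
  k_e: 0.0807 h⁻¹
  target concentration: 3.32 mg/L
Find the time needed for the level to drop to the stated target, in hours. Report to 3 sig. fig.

23.4 h

t = ln(C₀ / C) / k = ln(21.90 / 3.32) / 0.08070
  = ln(6.596) / 0.08070 = 1.886 / 0.08070 = 23.37 h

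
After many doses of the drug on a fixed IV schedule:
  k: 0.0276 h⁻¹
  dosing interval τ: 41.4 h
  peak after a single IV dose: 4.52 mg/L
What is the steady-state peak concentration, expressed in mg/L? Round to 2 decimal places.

6.64 mg/L

e^(−kτ) = e^(−0.02760 × 41.4) = 0.3190
Accumulation ratio R = 1 / (1 − e^(−kτ)) = 1 / (1 − 0.3190) = 1.468
Steady-state peak = C₀ × R = 4.52 × 1.468 = 6.635 mg/L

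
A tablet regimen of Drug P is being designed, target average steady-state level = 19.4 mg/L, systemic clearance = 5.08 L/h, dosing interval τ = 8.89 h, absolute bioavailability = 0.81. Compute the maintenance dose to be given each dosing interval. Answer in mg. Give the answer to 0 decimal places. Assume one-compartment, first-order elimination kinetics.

1082 mg

At steady state, F × (Dose/τ) = Css × CL.
Dose = Css × CL × τ / F = 19.4 × 5.080 × 8.89 / 0.81 = 1082 mg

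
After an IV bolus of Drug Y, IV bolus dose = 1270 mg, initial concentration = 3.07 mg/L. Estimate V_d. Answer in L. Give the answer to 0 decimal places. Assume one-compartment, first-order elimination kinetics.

Vd = Dose / C₀ = 1270 / 3.07 = 413.7 L

414 L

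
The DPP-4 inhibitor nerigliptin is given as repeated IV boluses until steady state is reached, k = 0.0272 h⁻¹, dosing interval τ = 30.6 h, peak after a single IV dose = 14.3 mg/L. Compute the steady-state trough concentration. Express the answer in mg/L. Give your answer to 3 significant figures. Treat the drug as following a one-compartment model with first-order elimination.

11.0 mg/L

e^(−kτ) = e^(−0.02720 × 30.6) = 0.4350
Accumulation ratio R = 1 / (1 − e^(−kτ)) = 1 / (1 − 0.4350) = 1.770
Steady-state trough = C₀ × R × e^(−kτ) = 14.3 × 1.770 × 0.4350 = 11.01 mg/L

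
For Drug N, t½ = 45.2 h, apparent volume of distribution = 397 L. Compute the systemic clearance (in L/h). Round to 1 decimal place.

k = ln2 / t½ = 0.693147 / 45.2 = 0.01534 h⁻¹
CL = k × Vd = 0.01534 × 397 = 6.090 L/h

6.1 L/h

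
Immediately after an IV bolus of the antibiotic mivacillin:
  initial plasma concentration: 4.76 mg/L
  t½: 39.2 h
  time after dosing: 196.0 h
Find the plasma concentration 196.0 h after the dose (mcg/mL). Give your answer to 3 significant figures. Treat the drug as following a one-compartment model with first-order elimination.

k = ln2 / t½ = 0.693147 / 39.2 = 0.01768 h⁻¹
t / t½ = 196.0 / 39.2 = 5 half-lives
C = C₀ × (1/2)^5 = 4.760 × 0.03125 = 0.1488 mg/L
(0.1488 mg/L = 0.1488 mcg/mL)

0.149 mcg/mL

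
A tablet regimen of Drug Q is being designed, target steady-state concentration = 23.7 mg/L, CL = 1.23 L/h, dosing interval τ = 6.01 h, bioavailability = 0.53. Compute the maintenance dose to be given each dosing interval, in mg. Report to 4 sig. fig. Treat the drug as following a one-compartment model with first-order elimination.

330.6 mg

At steady state, F × (Dose/τ) = Css × CL.
Dose = Css × CL × τ / F = 23.7 × 1.230 × 6.01 / 0.53 = 330.6 mg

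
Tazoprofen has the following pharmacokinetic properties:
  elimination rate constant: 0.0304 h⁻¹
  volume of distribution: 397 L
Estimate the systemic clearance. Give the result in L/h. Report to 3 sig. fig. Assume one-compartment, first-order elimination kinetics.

CL = k × Vd = 0.0304 × 397 = 12.07 L/h

12.1 L/h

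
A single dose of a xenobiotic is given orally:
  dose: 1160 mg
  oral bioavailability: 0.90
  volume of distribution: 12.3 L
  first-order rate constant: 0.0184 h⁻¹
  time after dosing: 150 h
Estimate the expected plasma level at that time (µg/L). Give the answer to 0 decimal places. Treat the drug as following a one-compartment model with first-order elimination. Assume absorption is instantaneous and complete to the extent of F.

5372 µg/L

Amount reaching circulation = F × Dose = 0.90 × 1160 = 1044 mg
C₀ = F·Dose / Vd = 1044 / 12.3 = 84.88 mg/L
C = C₀ · e^(−k·t) = 84.88 × e^(−0.01840 × 150)
  = 84.88 × 0.06329 = 5.372 mg/L
Convert: 5.372 mg/L × 1000 = 5372 µg/L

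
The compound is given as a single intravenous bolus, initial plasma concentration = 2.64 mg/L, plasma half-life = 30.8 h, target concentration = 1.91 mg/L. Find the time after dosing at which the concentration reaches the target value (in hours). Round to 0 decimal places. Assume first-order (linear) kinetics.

14 h

k = ln2 / t½ = 0.693147 / 30.8 = 0.02250 h⁻¹
t = ln(C₀ / C) / k = ln(2.640 / 1.91) / 0.02250
  = ln(1.382) / 0.02250 = 0.3235 / 0.02250 = 14.38 h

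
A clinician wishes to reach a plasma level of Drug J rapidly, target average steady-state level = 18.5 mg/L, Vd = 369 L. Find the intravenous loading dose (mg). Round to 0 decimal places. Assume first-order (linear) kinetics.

LD = Css × Vd = 18.5 × 369 = 6827 mg

6827 mg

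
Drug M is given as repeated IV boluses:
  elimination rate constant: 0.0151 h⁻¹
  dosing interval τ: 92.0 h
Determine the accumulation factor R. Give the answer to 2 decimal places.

e^(−kτ) = e^(−0.01510 × 92.0) = 0.2493
Accumulation ratio R = 1 / (1 − e^(−kτ)) = 1 / (1 − 0.2493) = 1.332

1.33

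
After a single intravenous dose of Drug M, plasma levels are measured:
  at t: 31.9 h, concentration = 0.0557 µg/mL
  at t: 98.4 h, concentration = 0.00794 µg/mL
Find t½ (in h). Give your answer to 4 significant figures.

23.66 h

k = ln(C₁/C₂) / (t₂ − t₁) = ln(0.0557/0.00794) / (98.4 − 31.9)
  = 1.948 / 66.50 = 0.02929 h⁻¹
t½ = ln2 / k = 0.693147 / 0.02929 = 23.66 h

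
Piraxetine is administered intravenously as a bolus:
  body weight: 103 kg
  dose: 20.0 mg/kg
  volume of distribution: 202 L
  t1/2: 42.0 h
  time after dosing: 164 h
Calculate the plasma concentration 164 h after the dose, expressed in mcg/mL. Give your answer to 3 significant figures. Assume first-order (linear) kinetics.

Total dose = 20.0 × 103 = 2060 mg
C₀ = Dose / Vd = 2060 / 202 = 10.20 mg/L
k = ln2 / t½ = 0.693147 / 42.0 = 0.01650 h⁻¹
C = C₀ · e^(−k·t) = 10.20 × e^(−0.01650 × 164)
  = 10.20 × 0.06680 = 0.6814 mg/L
(0.6814 mg/L = 0.6814 mcg/mL)

0.681 mcg/mL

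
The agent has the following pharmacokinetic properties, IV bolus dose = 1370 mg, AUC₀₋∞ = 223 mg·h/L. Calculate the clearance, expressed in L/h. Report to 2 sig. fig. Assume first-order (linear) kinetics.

6.1 L/h

CL = Dose / AUC = 1370 / 223 = 6.143 L/h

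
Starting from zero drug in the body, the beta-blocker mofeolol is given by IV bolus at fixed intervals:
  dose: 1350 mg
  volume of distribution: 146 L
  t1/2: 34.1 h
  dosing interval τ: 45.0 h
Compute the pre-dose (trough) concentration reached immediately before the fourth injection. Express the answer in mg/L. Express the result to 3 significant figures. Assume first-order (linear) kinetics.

C₀ per dose = Dose / Vd = 1350 / 146 = 9.247 mg/L
k = ln2 / t½ = 0.693147 / 34.1 = 0.02033 h⁻¹
Fraction remaining after one interval: r = e^(−kτ) = e^(−0.02033 × 45.0) = 0.4006
Before dose 4, 3 doses have been given (aged 1τ, 2τ, 3τ).
C_trough = C₀ × (r + r² + … + r^3) = C₀ × r(1−r^3)/(1−r)
        = 9.247 × 0.4006 × (1 − 0.06429) / (1 − 0.4006) = 5.783 mg/L

5.78 mg/L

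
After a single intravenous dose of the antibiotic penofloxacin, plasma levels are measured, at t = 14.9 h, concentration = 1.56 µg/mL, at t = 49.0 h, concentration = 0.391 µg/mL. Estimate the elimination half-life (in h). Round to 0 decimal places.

k = ln(C₁/C₂) / (t₂ − t₁) = ln(1.56/0.391) / (49.0 − 14.9)
  = 1.384 / 34.10 = 0.04059 h⁻¹
t½ = ln2 / k = 0.693147 / 0.04059 = 17.08 h

17 h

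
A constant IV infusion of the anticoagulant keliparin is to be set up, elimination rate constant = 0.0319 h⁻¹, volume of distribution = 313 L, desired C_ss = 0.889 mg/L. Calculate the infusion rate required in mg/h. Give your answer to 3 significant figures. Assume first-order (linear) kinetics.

8.88 mg/h

CL = k × Vd = 0.03190 × 313 = 9.985 L/h
At steady state, infusion rate R₀ = Css × CL = 0.889 × 9.985 = 8.877 mg/h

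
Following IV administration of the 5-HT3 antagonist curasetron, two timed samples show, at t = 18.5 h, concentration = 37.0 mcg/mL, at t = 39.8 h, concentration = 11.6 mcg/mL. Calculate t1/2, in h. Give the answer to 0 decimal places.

13 h

k = ln(C₁/C₂) / (t₂ − t₁) = ln(37.0/11.6) / (39.8 − 18.5)
  = 1.160 / 21.30 = 0.05446 h⁻¹
t½ = ln2 / k = 0.693147 / 0.05446 = 12.73 h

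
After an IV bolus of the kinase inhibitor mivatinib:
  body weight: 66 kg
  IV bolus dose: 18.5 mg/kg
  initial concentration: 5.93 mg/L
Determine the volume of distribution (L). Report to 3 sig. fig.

206 L

Dose = 18.5 × 66 = 1221 mg
Vd = Dose / C₀ = 1221 / 5.93 = 205.9 L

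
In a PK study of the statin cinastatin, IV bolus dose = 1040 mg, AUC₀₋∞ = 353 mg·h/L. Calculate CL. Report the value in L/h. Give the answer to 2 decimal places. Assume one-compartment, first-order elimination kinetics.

CL = Dose / AUC = 1040 / 353 = 2.946 L/h

2.95 L/h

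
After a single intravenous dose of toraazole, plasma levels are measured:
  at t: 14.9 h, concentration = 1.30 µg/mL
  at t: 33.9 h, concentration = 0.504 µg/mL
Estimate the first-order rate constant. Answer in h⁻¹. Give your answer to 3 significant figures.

k = ln(C₁/C₂) / (t₂ − t₁) = ln(1.30/0.504) / (33.9 − 14.9)
  = 0.9475 / 19.00 = 0.04987 h⁻¹

0.0499 h⁻¹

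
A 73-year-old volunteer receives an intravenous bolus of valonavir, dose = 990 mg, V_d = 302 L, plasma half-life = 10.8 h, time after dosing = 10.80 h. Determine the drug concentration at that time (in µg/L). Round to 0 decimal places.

C₀ = Dose / Vd = 990.0 / 302 = 3.278 mg/L
k = ln2 / t½ = 0.693147 / 10.8 = 0.06418 h⁻¹
t / t½ = 10.80 / 10.8 = 1 half-lives
C = C₀ × (1/2)^1 = 3.278 × 0.5000 = 1.639 mg/L
Convert: 1.639 mg/L × 1000 = 1639 µg/L

1639 µg/L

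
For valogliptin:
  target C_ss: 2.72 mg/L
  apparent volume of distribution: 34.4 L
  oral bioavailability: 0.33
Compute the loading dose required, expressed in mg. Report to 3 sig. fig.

284 mg

LD = Css × Vd / F = 2.72 × 34.4 / 0.33 = 283.5 mg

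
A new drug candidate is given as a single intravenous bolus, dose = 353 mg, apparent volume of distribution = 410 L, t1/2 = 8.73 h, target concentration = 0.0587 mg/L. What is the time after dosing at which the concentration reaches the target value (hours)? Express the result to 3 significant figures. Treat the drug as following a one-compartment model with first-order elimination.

33.8 h

C₀ = Dose / Vd = 353.0 / 410 = 0.8610 mg/L
k = ln2 / t½ = 0.693147 / 8.73 = 0.07940 h⁻¹
t = ln(C₀ / C) / k = ln(0.8610 / 0.0587) / 0.07940
  = ln(14.67) / 0.07940 = 2.686 / 0.07940 = 33.83 h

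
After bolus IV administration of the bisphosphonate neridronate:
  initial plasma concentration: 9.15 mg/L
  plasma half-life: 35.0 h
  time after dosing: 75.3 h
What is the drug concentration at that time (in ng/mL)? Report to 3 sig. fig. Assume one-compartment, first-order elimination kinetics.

2060 ng/mL

k = ln2 / t½ = 0.693147 / 35.0 = 0.01980 h⁻¹
C = C₀ · e^(−k·t) = 9.150 × e^(−0.01980 × 75.3)
  = 9.150 × 0.2252 = 2.061 mg/L
Convert: 2.061 mg/L × 1000 = 2061 ng/mL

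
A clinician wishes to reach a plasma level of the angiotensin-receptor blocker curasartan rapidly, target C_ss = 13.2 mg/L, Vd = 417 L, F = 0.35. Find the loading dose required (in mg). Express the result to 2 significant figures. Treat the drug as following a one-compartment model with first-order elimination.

LD = Css × Vd / F = 13.2 × 417 / 0.35 = 15730 mg

16000 mg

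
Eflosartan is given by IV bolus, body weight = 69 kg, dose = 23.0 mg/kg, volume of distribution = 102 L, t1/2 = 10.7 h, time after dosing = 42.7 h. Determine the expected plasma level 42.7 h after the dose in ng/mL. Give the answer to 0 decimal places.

979 ng/mL

Total dose = 23.0 × 69 = 1587 mg
C₀ = Dose / Vd = 1587 / 102 = 15.56 mg/L
k = ln2 / t½ = 0.693147 / 10.7 = 0.06478 h⁻¹
C = C₀ · e^(−k·t) = 15.56 × e^(−0.06478 × 42.7)
  = 15.56 × 0.06291 = 0.9789 mg/L
Convert: 0.9789 mg/L × 1000 = 978.9 ng/mL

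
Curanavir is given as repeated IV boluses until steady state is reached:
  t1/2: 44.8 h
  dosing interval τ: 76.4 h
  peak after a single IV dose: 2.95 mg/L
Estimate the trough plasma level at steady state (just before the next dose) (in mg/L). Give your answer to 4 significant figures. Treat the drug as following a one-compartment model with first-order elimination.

1.305 mg/L

k = ln2 / t½ = 0.693147 / 44.8 = 0.01547 h⁻¹
e^(−kτ) = e^(−0.01547 × 76.4) = 0.3067
Accumulation ratio R = 1 / (1 − e^(−kτ)) = 1 / (1 − 0.3067) = 1.442
Steady-state trough = C₀ × R × e^(−kτ) = 2.95 × 1.442 × 0.3067 = 1.305 mg/L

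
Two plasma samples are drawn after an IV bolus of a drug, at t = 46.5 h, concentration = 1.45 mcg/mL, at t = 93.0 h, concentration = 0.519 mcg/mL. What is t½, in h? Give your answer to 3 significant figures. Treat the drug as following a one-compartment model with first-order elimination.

31.4 h

k = ln(C₁/C₂) / (t₂ − t₁) = ln(1.45/0.519) / (93.0 − 46.5)
  = 1.027 / 46.50 = 0.02209 h⁻¹
t½ = ln2 / k = 0.693147 / 0.02209 = 31.38 h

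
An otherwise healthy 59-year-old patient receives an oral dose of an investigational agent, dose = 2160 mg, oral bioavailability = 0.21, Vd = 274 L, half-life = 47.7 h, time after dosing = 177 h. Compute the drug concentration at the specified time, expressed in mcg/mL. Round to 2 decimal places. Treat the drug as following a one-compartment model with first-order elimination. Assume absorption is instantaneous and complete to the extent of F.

Amount reaching circulation = F × Dose = 0.21 × 2160 = 453.6 mg
C₀ = F·Dose / Vd = 453.6 / 274 = 1.655 mg/L
k = ln2 / t½ = 0.693147 / 47.7 = 0.01453 h⁻¹
C = C₀ · e^(−k·t) = 1.655 × e^(−0.01453 × 177)
  = 1.655 × 0.07640 = 0.1264 mg/L
(0.1264 mg/L = 0.1264 mcg/mL)

0.13 mcg/mL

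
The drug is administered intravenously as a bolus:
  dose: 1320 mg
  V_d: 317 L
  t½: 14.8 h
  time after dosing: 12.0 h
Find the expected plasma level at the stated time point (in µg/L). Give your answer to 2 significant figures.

C₀ = Dose / Vd = 1320 / 317 = 4.164 mg/L
k = ln2 / t½ = 0.693147 / 14.8 = 0.04683 h⁻¹
C = C₀ · e^(−k·t) = 4.164 × e^(−0.04683 × 12.0)
  = 4.164 × 0.5701 = 2.374 mg/L
Convert: 2.374 mg/L × 1000 = 2374 µg/L

2400 µg/L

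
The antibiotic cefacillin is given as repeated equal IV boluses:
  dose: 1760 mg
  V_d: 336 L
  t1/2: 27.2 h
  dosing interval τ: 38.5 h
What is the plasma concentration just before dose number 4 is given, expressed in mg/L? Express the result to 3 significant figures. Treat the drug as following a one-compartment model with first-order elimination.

C₀ per dose = Dose / Vd = 1760 / 336 = 5.238 mg/L
k = ln2 / t½ = 0.693147 / 27.2 = 0.02548 h⁻¹
Fraction remaining after one interval: r = e^(−kτ) = e^(−0.02548 × 38.5) = 0.3749
Before dose 4, 3 doses have been given (aged 1τ, 2τ, 3τ).
C_trough = C₀ × (r + r² + … + r^3) = C₀ × r(1−r^3)/(1−r)
        = 5.238 × 0.3749 × (1 − 0.05269) / (1 − 0.3749) = 2.976 mg/L

2.98 mg/L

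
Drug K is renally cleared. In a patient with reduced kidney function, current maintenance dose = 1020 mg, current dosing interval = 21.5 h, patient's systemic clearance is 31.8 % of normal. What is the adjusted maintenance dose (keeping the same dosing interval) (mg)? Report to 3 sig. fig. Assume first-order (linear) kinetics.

To keep the same average steady-state level, dosing rate must scale with clearance.
CL ratio = 31.8 / 100 = 0.3180
New dose (same interval) = 1020 × 0.3180 = 324.4 mg

324 mg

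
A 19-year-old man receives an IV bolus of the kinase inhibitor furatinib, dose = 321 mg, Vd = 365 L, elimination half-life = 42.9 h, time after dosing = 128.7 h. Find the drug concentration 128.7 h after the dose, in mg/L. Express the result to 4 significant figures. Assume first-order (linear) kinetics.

0.1099 mg/L

C₀ = Dose / Vd = 321.0 / 365 = 0.8795 mg/L
k = ln2 / t½ = 0.693147 / 42.9 = 0.01616 h⁻¹
t / t½ = 128.7 / 42.9 = 3 half-lives
C = C₀ × (1/2)^3 = 0.8795 × 0.1250 = 0.1099 mg/L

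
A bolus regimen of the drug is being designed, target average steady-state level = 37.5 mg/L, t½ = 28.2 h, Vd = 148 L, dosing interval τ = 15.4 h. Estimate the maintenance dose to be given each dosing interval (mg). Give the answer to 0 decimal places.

k = ln2 / t½ = 0.693147 / 28.2 = 0.02458 h⁻¹
CL = k × Vd = 0.02458 × 148 = 3.638 L/h
At steady state, Dose/τ = Css × CL.
Dose = Css × CL × τ = 37.5 × 3.638 × 15.4 = 2101 mg

2101 mg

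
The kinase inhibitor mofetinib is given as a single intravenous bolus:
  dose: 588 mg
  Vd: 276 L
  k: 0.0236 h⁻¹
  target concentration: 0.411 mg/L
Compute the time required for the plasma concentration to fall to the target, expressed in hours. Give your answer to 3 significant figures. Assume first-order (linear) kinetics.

69.7 h

C₀ = Dose / Vd = 588.0 / 276 = 2.130 mg/L
t = ln(C₀ / C) / k = ln(2.130 / 0.411) / 0.02360
  = ln(5.182) / 0.02360 = 1.645 / 0.02360 = 69.70 h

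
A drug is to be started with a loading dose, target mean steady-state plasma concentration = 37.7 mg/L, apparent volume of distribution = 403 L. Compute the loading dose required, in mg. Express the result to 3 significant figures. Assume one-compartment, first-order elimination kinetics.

15200 mg

LD = Css × Vd = 37.7 × 403 = 15190 mg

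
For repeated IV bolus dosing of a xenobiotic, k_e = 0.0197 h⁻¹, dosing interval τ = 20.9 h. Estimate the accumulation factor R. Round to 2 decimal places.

e^(−kτ) = e^(−0.01970 × 20.9) = 0.6625
Accumulation ratio R = 1 / (1 − e^(−kτ)) = 1 / (1 − 0.6625) = 2.963

2.96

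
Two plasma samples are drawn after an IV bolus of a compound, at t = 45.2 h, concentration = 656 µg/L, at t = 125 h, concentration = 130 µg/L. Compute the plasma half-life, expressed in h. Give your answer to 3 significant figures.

34.2 h

k = ln(C₁/C₂) / (t₂ − t₁) = ln(656/130) / (125 − 45.2)
  = 1.619 / 79.80 = 0.02029 h⁻¹
t½ = ln2 / k = 0.693147 / 0.02029 = 34.16 h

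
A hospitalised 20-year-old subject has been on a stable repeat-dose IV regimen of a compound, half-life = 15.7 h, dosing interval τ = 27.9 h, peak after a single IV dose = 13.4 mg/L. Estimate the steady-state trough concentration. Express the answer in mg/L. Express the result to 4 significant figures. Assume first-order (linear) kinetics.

k = ln2 / t½ = 0.693147 / 15.7 = 0.04415 h⁻¹
e^(−kτ) = e^(−0.04415 × 27.9) = 0.2918
Accumulation ratio R = 1 / (1 − e^(−kτ)) = 1 / (1 − 0.2918) = 1.412
Steady-state trough = C₀ × R × e^(−kτ) = 13.4 × 1.412 × 0.2918 = 5.521 mg/L

5.521 mg/L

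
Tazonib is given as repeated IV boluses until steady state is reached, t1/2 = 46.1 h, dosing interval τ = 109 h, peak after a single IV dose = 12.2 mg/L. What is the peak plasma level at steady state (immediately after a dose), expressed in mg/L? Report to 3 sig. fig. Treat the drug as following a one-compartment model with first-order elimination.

k = ln2 / t½ = 0.693147 / 46.1 = 0.01504 h⁻¹
e^(−kτ) = e^(−0.01504 × 109) = 0.1941
Accumulation ratio R = 1 / (1 − e^(−kτ)) = 1 / (1 − 0.1941) = 1.241
Steady-state peak = C₀ × R = 12.2 × 1.241 = 15.14 mg/L

15.1 mg/L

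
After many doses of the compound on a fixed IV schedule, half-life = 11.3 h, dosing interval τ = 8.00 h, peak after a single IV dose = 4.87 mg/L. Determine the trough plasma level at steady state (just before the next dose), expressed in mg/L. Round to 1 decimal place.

k = ln2 / t½ = 0.693147 / 11.3 = 0.06134 h⁻¹
e^(−kτ) = e^(−0.06134 × 8.00) = 0.6122
Accumulation ratio R = 1 / (1 − e^(−kτ)) = 1 / (1 − 0.6122) = 2.579
Steady-state trough = C₀ × R × e^(−kτ) = 4.87 × 2.579 × 0.6122 = 7.689 mg/L

7.7 mg/L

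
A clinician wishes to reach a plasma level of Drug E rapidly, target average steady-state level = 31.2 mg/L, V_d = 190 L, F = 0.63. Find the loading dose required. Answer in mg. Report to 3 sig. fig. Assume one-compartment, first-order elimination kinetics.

9410 mg

LD = Css × Vd / F = 31.2 × 190 / 0.63 = 9410 mg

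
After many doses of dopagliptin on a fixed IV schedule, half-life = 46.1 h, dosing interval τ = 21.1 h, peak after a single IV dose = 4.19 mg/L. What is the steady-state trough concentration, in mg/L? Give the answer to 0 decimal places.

11 mg/L

k = ln2 / t½ = 0.693147 / 46.1 = 0.01504 h⁻¹
e^(−kτ) = e^(−0.01504 × 21.1) = 0.7281
Accumulation ratio R = 1 / (1 − e^(−kτ)) = 1 / (1 − 0.7281) = 3.678
Steady-state trough = C₀ × R × e^(−kτ) = 4.19 × 3.678 × 0.7281 = 11.22 mg/L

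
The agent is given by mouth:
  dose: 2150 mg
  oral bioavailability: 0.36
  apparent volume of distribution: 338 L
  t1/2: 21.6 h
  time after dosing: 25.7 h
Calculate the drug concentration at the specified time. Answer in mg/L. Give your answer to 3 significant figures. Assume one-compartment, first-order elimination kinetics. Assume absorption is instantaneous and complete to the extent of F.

Amount reaching circulation = F × Dose = 0.36 × 2150 = 774.0 mg
C₀ = F·Dose / Vd = 774.0 / 338 = 2.290 mg/L
k = ln2 / t½ = 0.693147 / 21.6 = 0.03209 h⁻¹
C = C₀ · e^(−k·t) = 2.290 × e^(−0.03209 × 25.7)
  = 2.290 × 0.4384 = 1.004 mg/L

1.00 mg/L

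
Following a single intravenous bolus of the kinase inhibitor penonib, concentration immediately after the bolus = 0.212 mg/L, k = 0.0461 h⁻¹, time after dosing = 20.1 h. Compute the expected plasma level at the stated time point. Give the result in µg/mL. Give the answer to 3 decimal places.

C = C₀ · e^(−k·t) = 0.2120 × e^(−0.04610 × 20.1)
  = 0.2120 × 0.3959 = 0.08393 mg/L
(0.08393 mg/L = 0.08393 µg/mL)

0.084 µg/mL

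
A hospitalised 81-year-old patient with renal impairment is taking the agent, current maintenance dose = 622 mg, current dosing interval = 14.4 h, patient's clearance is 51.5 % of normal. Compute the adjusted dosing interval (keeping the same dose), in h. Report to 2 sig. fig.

To keep the same average steady-state level, dosing rate must scale with clearance.
CL ratio = 51.5 / 100 = 0.5150
New interval (same dose) = 14.4 / 0.5150 = 27.96 h

28 h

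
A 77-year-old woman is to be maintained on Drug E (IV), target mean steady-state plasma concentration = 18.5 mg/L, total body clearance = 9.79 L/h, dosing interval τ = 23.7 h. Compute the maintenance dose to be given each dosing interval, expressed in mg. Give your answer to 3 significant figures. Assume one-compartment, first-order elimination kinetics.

4290 mg

At steady state, Dose/τ = Css × CL.
Dose = Css × CL × τ = 18.5 × 9.790 × 23.7 = 4292 mg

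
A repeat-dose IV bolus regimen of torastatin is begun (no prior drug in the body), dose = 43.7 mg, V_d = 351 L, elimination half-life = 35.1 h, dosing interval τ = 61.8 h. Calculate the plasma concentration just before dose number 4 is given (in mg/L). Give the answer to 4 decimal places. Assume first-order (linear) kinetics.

C₀ per dose = Dose / Vd = 43.7 / 351 = 0.1245 mg/L
k = ln2 / t½ = 0.693147 / 35.1 = 0.01975 h⁻¹
Fraction remaining after one interval: r = e^(−kτ) = e^(−0.01975 × 61.8) = 0.2951
Before dose 4, 3 doses have been given (aged 1τ, 2τ, 3τ).
C_trough = C₀ × (r + r² + … + r^3) = C₀ × r(1−r^3)/(1−r)
        = 0.1245 × 0.2951 × (1 − 0.02570) / (1 − 0.2951) = 0.05078 mg/L

0.0508 mg/L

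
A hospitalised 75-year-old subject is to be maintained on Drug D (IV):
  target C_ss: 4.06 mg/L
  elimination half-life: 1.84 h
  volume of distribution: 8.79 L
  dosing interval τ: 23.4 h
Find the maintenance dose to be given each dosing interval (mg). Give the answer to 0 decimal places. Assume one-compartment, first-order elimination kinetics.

k = ln2 / t½ = 0.693147 / 1.84 = 0.3767 h⁻¹
CL = k × Vd = 0.3767 × 8.79 = 3.311 L/h
At steady state, Dose/τ = Css × CL.
Dose = Css × CL × τ = 4.06 × 3.311 × 23.4 = 314.6 mg

315 mg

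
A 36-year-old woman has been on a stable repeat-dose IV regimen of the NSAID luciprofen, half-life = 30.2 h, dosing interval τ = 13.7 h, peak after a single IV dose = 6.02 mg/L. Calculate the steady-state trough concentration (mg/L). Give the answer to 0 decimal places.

k = ln2 / t½ = 0.693147 / 30.2 = 0.02295 h⁻¹
e^(−kτ) = e^(−0.02295 × 13.7) = 0.7302
Accumulation ratio R = 1 / (1 − e^(−kτ)) = 1 / (1 − 0.7302) = 3.706
Steady-state trough = C₀ × R × e^(−kτ) = 6.02 × 3.706 × 0.7302 = 16.29 mg/L

16 mg/L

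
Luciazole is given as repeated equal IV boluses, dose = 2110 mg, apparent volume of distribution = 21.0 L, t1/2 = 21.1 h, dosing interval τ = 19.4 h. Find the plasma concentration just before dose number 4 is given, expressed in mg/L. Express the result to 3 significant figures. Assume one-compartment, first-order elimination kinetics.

96.1 mg/L

C₀ per dose = Dose / Vd = 2110 / 21.0 = 100.5 mg/L
k = ln2 / t½ = 0.693147 / 21.1 = 0.03285 h⁻¹
Fraction remaining after one interval: r = e^(−kτ) = e^(−0.03285 × 19.4) = 0.5287
Before dose 4, 3 doses have been given (aged 1τ, 2τ, 3τ).
C_trough = C₀ × (r + r² + … + r^3) = C₀ × r(1−r^3)/(1−r)
        = 100.5 × 0.5287 × (1 − 0.1478) / (1 − 0.5287) = 96.08 mg/L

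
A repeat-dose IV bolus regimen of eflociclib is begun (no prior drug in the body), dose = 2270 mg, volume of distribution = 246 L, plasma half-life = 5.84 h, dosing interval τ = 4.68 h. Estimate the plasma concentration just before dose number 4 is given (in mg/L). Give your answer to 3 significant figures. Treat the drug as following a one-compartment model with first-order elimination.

C₀ per dose = Dose / Vd = 2270 / 246 = 9.228 mg/L
k = ln2 / t½ = 0.693147 / 5.84 = 0.1187 h⁻¹
Fraction remaining after one interval: r = e^(−kτ) = e^(−0.1187 × 4.68) = 0.5738
Before dose 4, 3 doses have been given (aged 1τ, 2τ, 3τ).
C_trough = C₀ × (r + r² + … + r^3) = C₀ × r(1−r^3)/(1−r)
        = 9.228 × 0.5738 × (1 − 0.1889) / (1 − 0.5738) = 10.08 mg/L

10.1 mg/L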